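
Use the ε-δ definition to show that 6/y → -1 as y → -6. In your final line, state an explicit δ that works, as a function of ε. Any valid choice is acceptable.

δ = min(3, 3ε)

Let ε > 0 be given. We seek δ > 0 such that 0 < |y + 6| < δ implies |6/y + 1| < ε.
|6/y + 1| = 6·|-6 − y|/(6·|y|) = 6|y + 6|/(6|y|).
Require δ ≤ 3 so that |y| > 6 − 3 = 3, hence 6|y| > 18.
Then |6/y + 1| < 6|y + 6|/18, which is < ε when |y + 6| < 3ε.
Take δ = min(3, 3ε). Then 0 < |y + 6| < δ gives both |y + 6| < 3 and |y + 6| < 3ε, so |6/y + 1| < ε.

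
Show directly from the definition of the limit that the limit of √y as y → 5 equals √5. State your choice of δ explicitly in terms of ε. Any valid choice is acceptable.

Suppose ε > 0. We want δ > 0 such that 0 < |y − 5| < δ implies |√y − √5| < ε.
Multiplying by the conjugate, |√y − √5| = |y − 5|/(√y + √5).
Restrict δ ≤ 5 so that |y − 5| < 5 forces y > 0, and then √y + √5 > √5.
Hence |√y − √5| < |y − 5|/√5, which is < ε once |y − 5| < √5·ε.
Take δ = min(5, √5·ε). If 0 < |y − 5| < δ then y > 0 and |√y − √5| < |y − 5|/√5 < ε.

δ = min(5, √5·ε)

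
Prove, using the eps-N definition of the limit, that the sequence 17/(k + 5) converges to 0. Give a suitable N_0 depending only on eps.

N_0 = 17/eps

Let eps > 0 be given. For k ≥ 1, |17/(k + 5) − 0| = 17/(k + 5) ≤ 17/k.
We need 17/k < eps, i.e. k > 17/eps.
Take N_0 = 17/eps. If k > N_0 then |17/(k + 5)| ≤ 17/k < eps.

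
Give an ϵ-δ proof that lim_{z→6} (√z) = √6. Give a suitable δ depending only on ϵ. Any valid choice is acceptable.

δ = min(6, √6·ϵ)

Let ϵ > 0 be given. We want δ > 0 such that 0 < |z − 6| < δ implies |√z − √6| < ϵ.
Rationalise: √z − √6 = (z − 6)/(√z + √6), so |√z − √6| = |z − 6|/(√z + √6).
Restrict δ ≤ 6 so that |z − 6| < 6 forces z > 0, and then √z + √6 > √6.
Hence |√z − √6| < |z − 6|/√6, which is < ϵ once |z − 6| < √6·ϵ.
Take δ = min(6, √6·ϵ). If 0 < |z − 6| < δ then z > 0 and |√z − √6| < |z − 6|/√6 < ϵ.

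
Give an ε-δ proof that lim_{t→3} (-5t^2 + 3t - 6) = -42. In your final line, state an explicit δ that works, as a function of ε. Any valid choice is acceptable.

δ = min(1, ε/32)

Let ε > 0 be given. We want δ > 0 such that 0 < |t − 3| < δ implies |(-5t^2 + 3t - 6) + 42| < ε.
(-5t^2 + 3t - 6) + 42 = -5t^2 + 3t + 36 = (t − 3)(-5t - 12).
So |(-5t^2 + 3t - 6) + 42| = |t − 3|·|-5t - 12|.
Require δ ≤ 1. Then |t − 3| < 1 gives |t| < 4, and by the triangle inequality |-5t - 12| ≤ 5·4 + 12 = 32.
Hence |(-5t^2 + 3t - 6) + 42| ≤ 32|t − 3| < ε provided |t − 3| < ε/32.
Choosing δ = min(1, ε/32) ensures both conditions, hence |(-5t^2 + 3t - 6) + 42| < ε.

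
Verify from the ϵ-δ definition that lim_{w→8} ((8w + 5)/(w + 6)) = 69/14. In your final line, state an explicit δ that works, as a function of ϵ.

Let ϵ > 0 be given. We want δ > 0 with 0 < |w − 8| < δ ⇒ |(8w + 5)/(w + 6) − (69/14)| < ϵ.
Combining over a common denominator, (8w + 5)/(w + 6) − (69/14) = [(8w + 5)·14 − 69·(w + 6)] / [14·(w + 6)] = 43(w − 8) / (14(w + 6)).
So |(8w + 5)/(w + 6) − (69/14)| = 43|w − 8| / (14·|w + 6|).
Require δ ≤ 7, so |w + 6| ≥ |14| − |w − 8| > 14 − 7 = 7.
Hence |(8w + 5)/(w + 6) − (69/14)| < 43|w − 8|/(14·7) = (43/98)|w − 8|, which is < ϵ once |w − 8| < (98/43)ϵ.
Take δ = min(7, (98/43)ϵ). Then 0 < |w − 8| < δ forces both bounds, so |(8w + 5)/(w + 6) − (69/14)| < ϵ.

δ = min(7, (98/43)ϵ)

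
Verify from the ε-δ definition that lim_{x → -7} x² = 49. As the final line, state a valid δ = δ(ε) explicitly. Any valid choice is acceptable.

δ = min(1, ε/15)

Let ε > 0. We seek δ > 0 with 0 < |x + 7| < δ ⇒ |x² − 49| < ε.
Factor: x² − 49 = (x + 7)(x - 7), so |x² − 49| = |x + 7|·|x - 7|.
Restrict δ ≤ 1. Then |x + 7| < 1 gives |x| < 8, so by the triangle inequality |x - 7| ≤ 8 + 7 = 15.
Hence |x² − 49| ≤ 15|x + 7|, which is < ε once |x + 7| < ε/15.
Take δ = min(1, ε/15). If 0 < |x + 7| < δ then both bounds hold and |x² − 49| ≤ 15|x + 7| < 15·(ε/15) = ε.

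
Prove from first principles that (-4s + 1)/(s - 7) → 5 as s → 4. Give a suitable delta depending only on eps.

delta = min(3/2, (1/6)eps)

Let eps > 0. We want delta > 0 with 0 < |s − 4| < delta ⇒ |(-4s + 1)/(s - 7) − 5| < eps.
Combining over a common denominator, (-4s + 1)/(s - 7) − 5 = [(-4s + 1)·(-3) − (-15)·(s - 7)] / [(-3)·(s - 7)] = 27(s − 4) / ((-3)(s - 7)).
So |(-4s + 1)/(s - 7) − 5| = 27|s − 4| / (3·|s − 7|).
Restrict delta ≤ 3/2. Then |s − 4| < 3/2 gives |s − 7| = |(s − 4) + (-3)| ≥ 3 − 3/2 = 3/2.
Hence |(-4s + 1)/(s - 7) − 5| < 27|s − 4|/(3·(3/2)) = 6|s − 4|, which is < eps once |s − 4| < (1/6)eps.
Take delta = min(3/2, (1/6)eps). Then 0 < |s − 4| < delta forces both bounds, so |(-4s + 1)/(s - 7) − 5| < eps.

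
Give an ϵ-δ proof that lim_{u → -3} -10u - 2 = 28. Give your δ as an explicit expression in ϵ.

Suppose ϵ > 0. We need δ > 0 so that 0 < |u + 3| < δ implies |(-10u - 2) − 28| < ϵ.
|(-10u - 2) − 28| = |-10u - 30| = 10|u + 3|.
So 10|u + 3| < ϵ exactly when |u + 3| < ϵ/10.
Choosing δ = ϵ/10 gives |(-10u - 2) − 28| = 10|u + 3| < ϵ whenever |u + 3| < δ.

δ = ϵ/10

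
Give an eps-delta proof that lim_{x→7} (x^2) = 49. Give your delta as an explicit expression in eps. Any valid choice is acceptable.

Suppose eps > 0. We seek delta > 0 with 0 < |x − 7| < delta ⇒ |x^2 − 49| < eps.
Factor: x^2 − 49 = (x − 7)(x + 7), so |x^2 − 49| = |x − 7|·|x + 7|.
Restrict delta ≤ 1. Then |x − 7| < 1 gives |x| < 8, so by the triangle inequality |x + 7| ≤ 8 + 7 = 15.
Hence |x^2 − 49| ≤ 15|x − 7|, which is < eps once |x − 7| < eps/15.
Take delta = min(1, eps/15). If 0 < |x − 7| < delta then both bounds hold and |x^2 − 49| ≤ 15|x − 7| < 15·(eps/15) = eps.

delta = min(1, eps/15)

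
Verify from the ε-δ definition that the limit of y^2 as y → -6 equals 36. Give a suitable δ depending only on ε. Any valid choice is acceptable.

Fix ε > 0. We seek δ > 0 with 0 < |y + 6| < δ ⇒ |y^2 − 36| < ε.
Factor: y^2 − 36 = (y + 6)(y - 6), so |y^2 − 36| = |y + 6|·|y - 6|.
Restrict δ ≤ 2. Then |y + 6| < 2 gives |y| < 8, so by the triangle inequality |y - 6| ≤ 8 + 6 = 14.
Hence |y^2 − 36| ≤ 14|y + 6|, which is < ε once |y + 6| < ε/14.
Take δ = min(2, ε/14). If 0 < |y + 6| < δ then both bounds hold and |y^2 − 36| ≤ 14|y + 6| < 14·(ε/14) = ε.

δ = min(2, ε/14)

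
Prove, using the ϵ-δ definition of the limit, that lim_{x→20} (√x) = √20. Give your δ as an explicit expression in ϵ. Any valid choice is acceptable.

Let ϵ > 0 be given. We want δ > 0 such that 0 < |x − 20| < δ implies |√x − √20| < ϵ.
Rationalise: √x − √20 = (x − 20)/(√x + √20), so |√x − √20| = |x − 20|/(√x + √20).
Restrict δ ≤ 20 so that |x − 20| < 20 forces x > 0, and then √x + √20 > √20.
Hence |√x − √20| < |x − 20|/√20, which is < ϵ once |x − 20| < √20·ϵ.
Take δ = min(20, √20·ϵ). If 0 < |x − 20| < δ then x > 0 and |√x − √20| < |x − 20|/√20 < ϵ.

δ = min(20, √20·ϵ)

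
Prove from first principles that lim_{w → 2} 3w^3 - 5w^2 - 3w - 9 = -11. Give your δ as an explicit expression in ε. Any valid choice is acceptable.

δ = min(1, ε/31)

Let ε > 0 be given. We want δ > 0 such that 0 < |w − 2| < δ implies |(3w^3 - 5w^2 - 3w - 9) + 11| < ε.
(3w^3 - 5w^2 - 3w - 9) + 11 = 3w^3 - 5w^2 - 3w + 2 = (w − 2)(3w^2 + w - 1).
So |(3w^3 - 5w^2 - 3w - 9) + 11| = |w − 2|·|3w^2 + w - 1|.
Require δ ≤ 1. Then |w − 2| < 1 gives |w| < 3, and by the triangle inequality |3w^2 + w - 1| ≤ 3·3^2 + 3 + 1 = 31.
Hence |(3w^3 - 5w^2 - 3w - 9) + 11| ≤ 31|w − 2| < ε provided |w − 2| < ε/31.
Take δ = min(1, ε/31). Then 0 < |w − 2| < δ gives both |w − 2| < 1 and |w − 2| < ε/31, so |(3w^3 - 5w^2 - 3w - 9) + 11| < ε.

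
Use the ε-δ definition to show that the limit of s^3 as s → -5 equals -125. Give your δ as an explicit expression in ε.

δ = min(1, ε/91)

Let ε > 0. We seek δ > 0 with 0 < |s + 5| < δ ⇒ |s^3 + 125| < ε.
Factor: s^3 + 125 = (s + 5)(s^2 - 5s + 25), so |s^3 + 125| = |s + 5|·|s^2 - 5s + 25|.
Impose δ ≤ 1 so that |s| < 6; then |s^2 - 5s + 25| ≤ 91.
Hence |s^3 + 125| ≤ 91|s + 5|, which is < ε once |s + 5| < ε/91.
Take δ = min(1, ε/91). If 0 < |s + 5| < δ then both bounds hold and |s^3 + 125| ≤ 91|s + 5| < 91·(ε/91) = ε.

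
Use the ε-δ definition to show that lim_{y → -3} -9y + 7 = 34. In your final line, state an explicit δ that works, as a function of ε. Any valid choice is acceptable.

δ = ε/9

Let ε > 0 be given. We need δ > 0 so that 0 < |y + 3| < δ implies |(-9y + 7) − 34| < ε.
|(-9y + 7) − 34| = |-9y - 27| = 9|y + 3|.
So 9|y + 3| < ε exactly when |y + 3| < ε/9.
Choosing δ = ε/9 gives |(-9y + 7) − 34| = 9|y + 3| < ε whenever |y + 3| < δ.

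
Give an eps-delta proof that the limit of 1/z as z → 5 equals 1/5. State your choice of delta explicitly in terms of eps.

delta = min(5/2, (25/2)eps)

Fix eps > 0. We seek delta > 0 such that 0 < |z − 5| < delta implies |1/z − (1/5)| < eps.
|1/z − (1/5)| = |5 − z|/(5·|z|) = |z − 5|/(5|z|).
Require delta ≤ 5/2 so that |z| > 5 − 5/2 = 5/2, hence 5|z| > 25/2.
Then |1/z − (1/5)| < |z − 5|/(25/2), which is < eps when |z − 5| < (25/2)eps.
Take delta = min(5/2, (25/2)eps). Then 0 < |z − 5| < delta gives both |z − 5| < 5/2 and |z − 5| < (25/2)eps, so |1/z − (1/5)| < eps.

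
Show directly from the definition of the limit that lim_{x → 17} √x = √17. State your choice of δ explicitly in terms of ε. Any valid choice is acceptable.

Fix ε > 0. We want δ > 0 such that 0 < |x − 17| < δ implies |√x − √17| < ε.
Rationalise: √x − √17 = (x − 17)/(√x + √17), so |√x − √17| = |x − 17|/(√x + √17).
Restrict δ ≤ 17 so that |x − 17| < 17 forces x > 0, and then √x + √17 > √17.
Hence |√x − √17| < |x − 17|/√17, which is < ε once |x − 17| < √17·ε.
Take δ = min(17, √17·ε). If 0 < |x − 17| < δ then x > 0 and |√x − √17| < |x − 17|/√17 < ε.

δ = min(17, √17·ε)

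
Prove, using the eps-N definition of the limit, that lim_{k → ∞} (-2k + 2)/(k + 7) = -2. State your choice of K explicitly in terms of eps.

K = 16/eps

Let eps > 0 be given. For k ≥ 1, |(-2k + 2)/(k + 7) + 2| = |16|/((k + 7)) = 16/((k + 7)).
Since k + 7 ≥ k for k ≥ 1, this is ≤ 16/(k) = 16/k.
So |(-2k + 2)/(k + 7) + 2| < eps whenever k > 16/eps.
Take K = 16/eps. If k > K then |(-2k + 2)/(k + 7) + 2| ≤ 16/k < eps.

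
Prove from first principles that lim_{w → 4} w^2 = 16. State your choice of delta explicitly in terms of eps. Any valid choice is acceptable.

delta = min(2, eps/10)

Let eps > 0 be given. We seek delta > 0 with 0 < |w − 4| < delta ⇒ |w^2 − 16| < eps.
Factor: w^2 − 16 = (w − 4)(w + 4), so |w^2 − 16| = |w − 4|·|w + 4|.
Restrict delta ≤ 2. Then |w − 4| < 2 gives |w| < 6, so by the triangle inequality |w + 4| ≤ 6 + 4 = 10.
Hence |w^2 − 16| ≤ 10|w − 4|, which is < eps once |w − 4| < eps/10.
Take delta = min(2, eps/10). If 0 < |w − 4| < delta then both bounds hold and |w^2 − 16| ≤ 10|w − 4| < 10·(eps/10) = eps.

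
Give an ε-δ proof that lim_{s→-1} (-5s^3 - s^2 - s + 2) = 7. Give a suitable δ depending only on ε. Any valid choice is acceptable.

δ = min(2, ε/62)

Let ε > 0. We want δ > 0 such that 0 < |s + 1| < δ implies |(-5s^3 - s^2 - s + 2) − 7| < ε.
(-5s^3 - s^2 - s + 2) − 7 = -5s^3 - s^2 - s - 5 = (s + 1)(-5s^2 + 4s - 5).
So |(-5s^3 - s^2 - s + 2) − 7| = |s + 1|·|-5s^2 + 4s - 5|.
Require δ ≤ 2. Then |s + 1| < 2 gives |s| < 3, and by the triangle inequality |-5s^2 + 4s - 5| ≤ 5·3^2 + 4·3 + 5 = 62.
Hence |(-5s^3 - s^2 - s + 2) − 7| ≤ 62|s + 1| < ε provided |s + 1| < ε/62.
Take δ = min(2, ε/62). Then 0 < |s + 1| < δ gives both |s + 1| < 2 and |s + 1| < ε/62, so |(-5s^3 - s^2 - s + 2) − 7| < ε.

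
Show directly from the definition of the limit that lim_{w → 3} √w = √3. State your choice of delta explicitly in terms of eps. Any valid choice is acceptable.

delta = min(3, √3·eps)

Fix eps > 0. We want delta > 0 such that 0 < |w − 3| < delta implies |√w − √3| < eps.
Rationalise: √w − √3 = (w − 3)/(√w + √3), so |√w − √3| = |w − 3|/(√w + √3).
Restrict delta ≤ 3 so that |w − 3| < 3 forces w > 0, and then √w + √3 > √3.
Hence |√w − √3| < |w − 3|/√3, which is < eps once |w − 3| < √3·eps.
Take delta = min(3, √3·eps). If 0 < |w − 3| < delta then w > 0 and |√w − √3| < |w − 3|/√3 < eps.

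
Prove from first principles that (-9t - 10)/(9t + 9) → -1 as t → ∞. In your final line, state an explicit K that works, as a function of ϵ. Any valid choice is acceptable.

Let ϵ > 0 be given. We seek K > 0 such that t > K implies |(-9t - 10)/(9t + 9) + 1| < ϵ.
(-9t - 10)/(9t + 9) + 1 = (9(-9t - 10) − (-9)(9t + 9)) / (9(9t + 9)) = -9/(9(9t + 9)).
For t > 0 we have 9t + 9 > 9t, so |(-9t - 10)/(9t + 9) + 1| = 9/(9(9t + 9)) < 9/(9·9t) = (1/9)/t.
Thus |(-9t - 10)/(9t + 9) + 1| < ϵ whenever t > (1/9)/ϵ.
Take K = (1/9)/ϵ. If t > K then |(-9t - 10)/(9t + 9) + 1| < (1/9)/t < ϵ.

K = (1/9)/ϵ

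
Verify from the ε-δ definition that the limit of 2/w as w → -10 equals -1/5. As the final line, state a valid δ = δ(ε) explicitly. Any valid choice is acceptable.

δ = min(5, 25ε)

Let ε > 0. We seek δ > 0 such that 0 < |w + 10| < δ implies |2/w + 1/5| < ε.
|2/w + 1/5| = 2·|-10 − w|/(10·|w|) = 2|w + 10|/(10|w|).
Restrict δ ≤ 5. Then |w + 10| < 5 gives |w| > 5, so 10|w| > 50.
Then |2/w + 1/5| < 2|w + 10|/50, which is < ε when |w + 10| < 25ε.
Take δ = min(5, 25ε). Then 0 < |w + 10| < δ gives both |w + 10| < 5 and |w + 10| < 25ε, so |2/w + 1/5| < ε.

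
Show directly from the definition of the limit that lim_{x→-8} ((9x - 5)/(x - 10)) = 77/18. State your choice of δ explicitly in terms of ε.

δ = min(9, (162/85)ε)

Let ε > 0. We want δ > 0 with 0 < |x + 8| < δ ⇒ |(9x - 5)/(x - 10) − (77/18)| < ε.
Combining over a common denominator, (9x - 5)/(x - 10) − (77/18) = [(9x - 5)·(-18) − (-77)·(x - 10)] / [(-18)·(x - 10)] = -85(x + 8) / ((-18)(x - 10)).
So |(9x - 5)/(x - 10) − (77/18)| = 85|x + 8| / (18·|x − 10|).
Require δ ≤ 9, so |x − 10| ≥ |-18| − |x + 8| > 18 − 9 = 9.
Hence |(9x - 5)/(x - 10) − (77/18)| < 85|x + 8|/(18·9) = (85/162)|x + 8|, which is < ε once |x + 8| < (162/85)ε.
Take δ = min(9, (162/85)ε). Then 0 < |x + 8| < δ forces both bounds, so |(9x - 5)/(x - 10) − (77/18)| < ε.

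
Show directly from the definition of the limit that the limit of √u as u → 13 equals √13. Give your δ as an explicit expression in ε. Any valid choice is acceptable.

δ = min(13, √13·ε)

Suppose ε > 0. We want δ > 0 such that 0 < |u − 13| < δ implies |√u − √13| < ε.
Multiplying by the conjugate, |√u − √13| = |u − 13|/(√u + √13).
Restrict δ ≤ 13 so that |u − 13| < 13 forces u > 0, and then √u + √13 > √13.
Hence |√u − √13| < |u − 13|/√13, which is < ε once |u − 13| < √13·ε.
Take δ = min(13, √13·ε). If 0 < |u − 13| < δ then u > 0 and |√u − √13| < |u − 13|/√13 < ε.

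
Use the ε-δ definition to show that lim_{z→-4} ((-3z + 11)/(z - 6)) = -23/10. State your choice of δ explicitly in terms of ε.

Let ε > 0 be given. We want δ > 0 with 0 < |z + 4| < δ ⇒ |(-3z + 11)/(z - 6) + 23/10| < ε.
Combining over a common denominator, (-3z + 11)/(z - 6) + 23/10 = [(-3z + 11)·(-10) − 23·(z - 6)] / [(-10)·(z - 6)] = 7(z + 4) / ((-10)(z - 6)).
So |(-3z + 11)/(z - 6) + 23/10| = 7|z + 4| / (10·|z − 6|).
Require δ ≤ 5, so |z − 6| ≥ |-10| − |z + 4| > 10 − 5 = 5.
Hence |(-3z + 11)/(z - 6) + 23/10| < 7|z + 4|/(10·5) = (7/50)|z + 4|, which is < ε once |z + 4| < (50/7)ε.
Take δ = min(5, (50/7)ε). Then 0 < |z + 4| < δ forces both bounds, so |(-3z + 11)/(z - 6) + 23/10| < ε.

δ = min(5, (50/7)ε)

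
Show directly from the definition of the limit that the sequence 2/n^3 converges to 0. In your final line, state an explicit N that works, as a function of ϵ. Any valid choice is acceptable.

N = (2/ϵ)^{1/3}

Let ϵ > 0 be given. For n ≥ 1, |2/n^3 − 0| = 2/n^3.
2/n^3 < ϵ ⇔ n^3 > 2/ϵ ⇔ n > (2/ϵ)^{1/3}.
Take N = (2/ϵ)^{1/3}. Then n > N implies 2/n^3 < ϵ.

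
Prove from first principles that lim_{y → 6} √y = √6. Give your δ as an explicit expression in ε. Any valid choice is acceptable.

Fix ε > 0. We want δ > 0 such that 0 < |y − 6| < δ implies |√y − √6| < ε.
Multiplying by the conjugate, |√y − √6| = |y − 6|/(√y + √6).
Restrict δ ≤ 6 so that |y − 6| < 6 forces y > 0, and then √y + √6 > √6.
Hence |√y − √6| < |y − 6|/√6, which is < ε once |y − 6| < √6·ε.
Take δ = min(6, √6·ε). If 0 < |y − 6| < δ then y > 0 and |√y − √6| < |y − 6|/√6 < ε.

δ = min(6, √6·ε)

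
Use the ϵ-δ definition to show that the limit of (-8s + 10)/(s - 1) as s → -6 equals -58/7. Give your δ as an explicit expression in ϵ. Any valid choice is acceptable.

δ = min(7/2, (49/4)ϵ)

Let ϵ > 0. We want δ > 0 with 0 < |s + 6| < δ ⇒ |(-8s + 10)/(s - 1) + 58/7| < ϵ.
Combining over a common denominator, (-8s + 10)/(s - 1) + 58/7 = [(-8s + 10)·(-7) − 58·(s - 1)] / [(-7)·(s - 1)] = -2(s + 6) / ((-7)(s - 1)).
So |(-8s + 10)/(s - 1) + 58/7| = 2|s + 6| / (7·|s − 1|).
Restrict δ ≤ 7/2. Then |s + 6| < 7/2 gives |s − 1| = |(s + 6) + (-7)| ≥ 7 − 7/2 = 7/2.
Hence |(-8s + 10)/(s - 1) + 58/7| < 2|s + 6|/(7·(7/2)) = (4/49)|s + 6|, which is < ϵ once |s + 6| < (49/4)ϵ.
Take δ = min(7/2, (49/4)ϵ). Then 0 < |s + 6| < δ forces both bounds, so |(-8s + 10)/(s - 1) + 58/7| < ϵ.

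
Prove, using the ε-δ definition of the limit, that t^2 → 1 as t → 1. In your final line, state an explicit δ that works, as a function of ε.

δ = min(1, ε/3)

Fix ε > 0. We seek δ > 0 with 0 < |t − 1| < δ ⇒ |t^2 − 1| < ε.
Factor: t^2 − 1 = (t − 1)(t + 1), so |t^2 − 1| = |t − 1|·|t + 1|.
Impose δ ≤ 1 so that |t| < 2; then |t + 1| ≤ 3.
Hence |t^2 − 1| ≤ 3|t − 1|, which is < ε once |t − 1| < ε/3.
Take δ = min(1, ε/3). If 0 < |t − 1| < δ then both bounds hold and |t^2 − 1| ≤ 3|t − 1| < 3·(ε/3) = ε.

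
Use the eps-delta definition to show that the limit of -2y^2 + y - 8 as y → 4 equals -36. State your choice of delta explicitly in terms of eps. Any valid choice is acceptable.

Let eps > 0 be given. We want delta > 0 such that 0 < |y − 4| < delta implies |(-2y^2 + y - 8) + 36| < eps.
(-2y^2 + y - 8) + 36 = -2y^2 + y + 28 = (y − 4)(-2y - 7).
So |(-2y^2 + y - 8) + 36| = |y − 4|·|-2y - 7|.
Require delta ≤ 1. Then |y − 4| < 1 gives |y| < 5, and by the triangle inequality |-2y - 7| ≤ 2·5 + 7 = 17.
Hence |(-2y^2 + y - 8) + 36| ≤ 17|y − 4| < eps provided |y − 4| < eps/17.
Take delta = min(1, eps/17). Then 0 < |y − 4| < delta gives both |y − 4| < 1 and |y − 4| < eps/17, so |(-2y^2 + y - 8) + 36| < eps.

delta = min(1, eps/17)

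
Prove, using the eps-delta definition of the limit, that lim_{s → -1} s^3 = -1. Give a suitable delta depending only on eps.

Let eps > 0. We seek delta > 0 with 0 < |s + 1| < delta ⇒ |s^3 + 1| < eps.
Factor: s^3 + 1 = (s + 1)(s^2 - s + 1), so |s^3 + 1| = |s + 1|·|s^2 - s + 1|.
Impose delta ≤ 1 so that |s| < 2; then |s^2 - s + 1| ≤ 7.
Hence |s^3 + 1| ≤ 7|s + 1|, which is < eps once |s + 1| < eps/7.
Take delta = min(1, eps/7). If 0 < |s + 1| < delta then both bounds hold and |s^3 + 1| ≤ 7|s + 1| < 7·(eps/7) = eps.

delta = min(1, eps/7)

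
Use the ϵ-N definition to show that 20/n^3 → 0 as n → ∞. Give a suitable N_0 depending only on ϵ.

N_0 = (20/ϵ)^{1/3}

Let ϵ > 0. For n ≥ 1, |20/n^3 − 0| = 20/n^3.
20/n^3 < ϵ ⇔ n^3 > 20/ϵ ⇔ n > (20/ϵ)^{1/3}.
Take N_0 = (20/ϵ)^{1/3}. Then n > N_0 implies 20/n^3 < ϵ.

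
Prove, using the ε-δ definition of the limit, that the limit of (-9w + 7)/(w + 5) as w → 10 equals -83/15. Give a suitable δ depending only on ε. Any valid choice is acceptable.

δ = min(15/2, (225/104)ε)

Let ε > 0. We want δ > 0 with 0 < |w − 10| < δ ⇒ |(-9w + 7)/(w + 5) + 83/15| < ε.
Combining over a common denominator, (-9w + 7)/(w + 5) + 83/15 = [(-9w + 7)·15 − (-83)·(w + 5)] / [15·(w + 5)] = -52(w − 10) / (15(w + 5)).
So |(-9w + 7)/(w + 5) + 83/15| = 52|w − 10| / (15·|w + 5|).
Require δ ≤ 15/2, so |w + 5| ≥ |15| − |w − 10| > 15 − 15/2 = 15/2.
Hence |(-9w + 7)/(w + 5) + 83/15| < 52|w − 10|/(15·(15/2)) = (104/225)|w − 10|, which is < ε once |w − 10| < (225/104)ε.
Take δ = min(15/2, (225/104)ε). Then 0 < |w − 10| < δ forces both bounds, so |(-9w + 7)/(w + 5) + 83/15| < ε.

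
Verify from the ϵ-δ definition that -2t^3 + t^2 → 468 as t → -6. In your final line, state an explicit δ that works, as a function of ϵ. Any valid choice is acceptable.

Let ϵ > 0 be given. We want δ > 0 such that 0 < |t + 6| < δ implies |(-2t^3 + t^2) − 468| < ϵ.
(-2t^3 + t^2) − 468 = -2t^3 + t^2 - 468 = (t + 6)(-2t^2 + 13t - 78).
So |(-2t^3 + t^2) − 468| = |t + 6|·|-2t^2 + 13t - 78|.
Assume first that |t + 6| < 2, so |t| < 8. Then |-2t^2 + 13t - 78| ≤ 2·8^2 + 13·8 + 78 = 310.
Hence |(-2t^3 + t^2) − 468| ≤ 310|t + 6| < ϵ provided |t + 6| < ϵ/310.
Choosing δ = min(2, ϵ/310) ensures both conditions, hence |(-2t^3 + t^2) − 468| < ϵ.

δ = min(2, ϵ/310)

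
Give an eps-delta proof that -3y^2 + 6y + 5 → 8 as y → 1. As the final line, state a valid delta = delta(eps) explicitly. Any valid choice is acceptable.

Let eps > 0. We want delta > 0 such that 0 < |y − 1| < delta implies |(-3y^2 + 6y + 5) − 8| < eps.
(-3y^2 + 6y + 5) − 8 = -3y^2 + 6y - 3 = (y − 1)(-3y + 3).
So |(-3y^2 + 6y + 5) − 8| = |y − 1|·|-3y + 3|.
Require delta ≤ 1. Then |y − 1| < 1 gives |y| < 2, and by the triangle inequality |-3y + 3| ≤ 3·2 + 3 = 9.
Hence |(-3y^2 + 6y + 5) − 8| ≤ 9|y − 1| < eps provided |y − 1| < eps/9.
Choosing delta = min(1, eps/9) ensures both conditions, hence |(-3y^2 + 6y + 5) − 8| < eps.

delta = min(1, eps/9)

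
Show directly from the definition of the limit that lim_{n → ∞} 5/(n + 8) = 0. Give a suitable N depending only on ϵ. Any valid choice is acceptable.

Fix ϵ > 0. For n ≥ 1, |5/(n + 8) − 0| = 5/(n + 8) ≤ 5/n.
We need 5/n < ϵ, i.e. n > 5/ϵ.
Take N = 5/ϵ. If n > N then |5/(n + 8)| ≤ 5/n < ϵ.

N = 5/ϵ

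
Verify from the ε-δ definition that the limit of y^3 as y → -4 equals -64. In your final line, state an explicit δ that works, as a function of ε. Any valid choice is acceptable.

δ = min(2, ε/76)

Let ε > 0. We seek δ > 0 with 0 < |y + 4| < δ ⇒ |y^3 + 64| < ε.
Factor: y^3 + 64 = (y + 4)(y^2 - 4y + 16), so |y^3 + 64| = |y + 4|·|y^2 - 4y + 16|.
Impose δ ≤ 2 so that |y| < 6; then |y^2 - 4y + 16| ≤ 76.
Hence |y^3 + 64| ≤ 76|y + 4|, which is < ε once |y + 4| < ε/76.
Take δ = min(2, ε/76). If 0 < |y + 4| < δ then both bounds hold and |y^3 + 64| ≤ 76|y + 4| < 76·(ε/76) = ε.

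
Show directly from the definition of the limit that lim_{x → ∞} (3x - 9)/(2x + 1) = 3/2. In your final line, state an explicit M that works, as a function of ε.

Fix ε > 0. We seek M > 0 such that x > M implies |(3x - 9)/(2x + 1) − (3/2)| < ε.
(3x - 9)/(2x + 1) − (3/2) = (2(3x - 9) − 3(2x + 1)) / (2(2x + 1)) = -21/(2(2x + 1)).
For x > 0 we have 2x + 1 > 2x, so |(3x - 9)/(2x + 1) − (3/2)| = 21/(2(2x + 1)) < 21/(2·2x) = (21/4)/x.
Thus |(3x - 9)/(2x + 1) − (3/2)| < ε whenever x > (21/4)/ε.
Take M = (21/4)/ε. If x > M then |(3x - 9)/(2x + 1) − (3/2)| < (21/4)/x < ε.

M = (21/4)/ε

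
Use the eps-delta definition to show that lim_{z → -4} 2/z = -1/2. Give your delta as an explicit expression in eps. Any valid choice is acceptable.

Let eps > 0. We seek delta > 0 such that 0 < |z + 4| < delta implies |2/z + 1/2| < eps.
|2/z + 1/2| = 2·|-4 − z|/(4·|z|) = 2|z + 4|/(4|z|).
Restrict delta ≤ 2. Then |z + 4| < 2 gives |z| > 2, so 4|z| > 8.
Then |2/z + 1/2| < 2|z + 4|/8, which is < eps when |z + 4| < 4eps.
Take delta = min(2, 4eps). Then 0 < |z + 4| < delta gives both |z + 4| < 2 and |z + 4| < 4eps, so |2/z + 1/2| < eps.

delta = min(2, 4eps)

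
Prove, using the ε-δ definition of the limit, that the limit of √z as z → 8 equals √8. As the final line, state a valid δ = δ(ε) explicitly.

Let ε > 0. We want δ > 0 such that 0 < |z − 8| < δ implies |√z − √8| < ε.
Multiplying by the conjugate, |√z − √8| = |z − 8|/(√z + √8).
Restrict δ ≤ 8 so that |z − 8| < 8 forces z > 0, and then √z + √8 > √8.
Hence |√z − √8| < |z − 8|/√8, which is < ε once |z − 8| < √8·ε.
Take δ = min(8, √8·ε). If 0 < |z − 8| < δ then z > 0 and |√z − √8| < |z − 8|/√8 < ε.

δ = min(8, √8·ε)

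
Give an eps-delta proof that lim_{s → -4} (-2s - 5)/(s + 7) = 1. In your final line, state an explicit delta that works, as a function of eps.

delta = min(3/2, (1/2)eps)

Suppose eps > 0. We want delta > 0 with 0 < |s + 4| < delta ⇒ |(-2s - 5)/(s + 7) − 1| < eps.
Combining over a common denominator, (-2s - 5)/(s + 7) − 1 = [(-2s - 5)·3 − 3·(s + 7)] / [3·(s + 7)] = -9(s + 4) / (3(s + 7)).
So |(-2s - 5)/(s + 7) − 1| = 9|s + 4| / (3·|s + 7|).
Require delta ≤ 3/2, so |s + 7| ≥ |3| − |s + 4| > 3 − 3/2 = 3/2.
Hence |(-2s - 5)/(s + 7) − 1| < 9|s + 4|/(3·(3/2)) = 2|s + 4|, which is < eps once |s + 4| < (1/2)eps.
Take delta = min(3/2, (1/2)eps). Then 0 < |s + 4| < delta forces both bounds, so |(-2s - 5)/(s + 7) − 1| < eps.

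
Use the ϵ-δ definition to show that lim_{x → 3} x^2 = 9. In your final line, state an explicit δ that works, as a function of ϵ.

δ = min(1, ϵ/7)

Let ϵ > 0 be given. We seek δ > 0 with 0 < |x − 3| < δ ⇒ |x^2 − 9| < ϵ.
Factor: x^2 − 9 = (x − 3)(x + 3), so |x^2 − 9| = |x − 3|·|x + 3|.
Restrict δ ≤ 1. Then |x − 3| < 1 gives |x| < 4, so by the triangle inequality |x + 3| ≤ 4 + 3 = 7.
Hence |x^2 − 9| ≤ 7|x − 3|, which is < ϵ once |x − 3| < ϵ/7.
Take δ = min(1, ϵ/7). If 0 < |x − 3| < δ then both bounds hold and |x^2 − 9| ≤ 7|x − 3| < 7·(ϵ/7) = ϵ.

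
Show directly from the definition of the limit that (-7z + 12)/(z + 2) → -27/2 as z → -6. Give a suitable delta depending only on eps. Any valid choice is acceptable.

delta = min(2, (4/13)eps)

Suppose eps > 0. We want delta > 0 with 0 < |z + 6| < delta ⇒ |(-7z + 12)/(z + 2) + 27/2| < eps.
Combining over a common denominator, (-7z + 12)/(z + 2) + 27/2 = [(-7z + 12)·(-4) − 54·(z + 2)] / [(-4)·(z + 2)] = -26(z + 6) / ((-4)(z + 2)).
So |(-7z + 12)/(z + 2) + 27/2| = 26|z + 6| / (4·|z + 2|).
Require delta ≤ 2, so |z + 2| ≥ |-4| − |z + 6| > 4 − 2 = 2.
Hence |(-7z + 12)/(z + 2) + 27/2| < 26|z + 6|/(4·2) = (13/4)|z + 6|, which is < eps once |z + 6| < (4/13)eps.
Take delta = min(2, (4/13)eps). Then 0 < |z + 6| < delta forces both bounds, so |(-7z + 12)/(z + 2) + 27/2| < eps.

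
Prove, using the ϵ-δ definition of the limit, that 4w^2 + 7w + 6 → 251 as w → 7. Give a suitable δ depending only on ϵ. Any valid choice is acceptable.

δ = min(2, ϵ/71)

Let ϵ > 0. We want δ > 0 such that 0 < |w − 7| < δ implies |(4w^2 + 7w + 6) − 251| < ϵ.
(4w^2 + 7w + 6) − 251 = 4w^2 + 7w - 245 = (w − 7)(4w + 35).
So |(4w^2 + 7w + 6) − 251| = |w − 7|·|4w + 35|.
Require δ ≤ 2. Then |w − 7| < 2 gives |w| < 9, and by the triangle inequality |4w + 35| ≤ 4·9 + 35 = 71.
Hence |(4w^2 + 7w + 6) − 251| ≤ 71|w − 7| < ϵ provided |w − 7| < ϵ/71.
Choosing δ = min(2, ϵ/71) ensures both conditions, hence |(4w^2 + 7w + 6) − 251| < ϵ.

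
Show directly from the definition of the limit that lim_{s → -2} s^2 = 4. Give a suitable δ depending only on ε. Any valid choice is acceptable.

δ = min(1, ε/5)

Suppose ε > 0. We seek δ > 0 with 0 < |s + 2| < δ ⇒ |s^2 − 4| < ε.
Factor: s^2 − 4 = (s + 2)(s - 2), so |s^2 − 4| = |s + 2|·|s - 2|.
Impose δ ≤ 1 so that |s| < 3; then |s - 2| ≤ 5.
Hence |s^2 − 4| ≤ 5|s + 2|, which is < ε once |s + 2| < ε/5.
Take δ = min(1, ε/5). If 0 < |s + 2| < δ then both bounds hold and |s^2 − 4| ≤ 5|s + 2| < 5·(ε/5) = ε.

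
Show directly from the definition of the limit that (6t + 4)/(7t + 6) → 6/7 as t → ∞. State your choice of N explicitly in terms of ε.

N = (8/49)/ε

Let ε > 0 be given. We seek N > 0 such that t > N implies |(6t + 4)/(7t + 6) − (6/7)| < ε.
(6t + 4)/(7t + 6) − (6/7) = (7(6t + 4) − 6(7t + 6)) / (7(7t + 6)) = -8/(7(7t + 6)).
For t > 0 we have 7t + 6 > 7t, so |(6t + 4)/(7t + 6) − (6/7)| = 8/(7(7t + 6)) < 8/(7·7t) = (8/49)/t.
Thus |(6t + 4)/(7t + 6) − (6/7)| < ε whenever t > (8/49)/ε.
Take N = (8/49)/ε. If t > N then |(6t + 4)/(7t + 6) − (6/7)| < (8/49)/t < ε.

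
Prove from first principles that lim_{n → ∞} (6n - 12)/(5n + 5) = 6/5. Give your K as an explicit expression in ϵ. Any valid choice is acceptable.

K = (18/5)/ϵ

Let ϵ > 0 be given. For n ≥ 1, |(6n - 12)/(5n + 5) − (6/5)| = |-90|/(5(5n + 5)) = 90/(5(5n + 5)).
Since 5n + 5 ≥ 5n for n ≥ 1, this is ≤ 90/(5·5n) = (18/5)/n.
So |(6n - 12)/(5n + 5) − (6/5)| < ϵ whenever n > (18/5)/ϵ.
Take K = (18/5)/ϵ. If n > K then |(6n - 12)/(5n + 5) − (6/5)| ≤ (18/5)/n < ϵ.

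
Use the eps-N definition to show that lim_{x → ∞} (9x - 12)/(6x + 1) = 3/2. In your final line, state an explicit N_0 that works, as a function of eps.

N_0 = (9/4)/eps

Let eps > 0 be given. We seek N_0 > 0 such that x > N_0 implies |(9x - 12)/(6x + 1) − (3/2)| < eps.
(9x - 12)/(6x + 1) − (3/2) = (6(9x - 12) − 9(6x + 1)) / (6(6x + 1)) = -81/(6(6x + 1)).
For x > 0 we have 6x + 1 > 6x, so |(9x - 12)/(6x + 1) − (3/2)| = 81/(6(6x + 1)) < 81/(6·6x) = (9/4)/x.
Thus |(9x - 12)/(6x + 1) − (3/2)| < eps whenever x > (9/4)/eps.
Take N_0 = (9/4)/eps. If x > N_0 then |(9x - 12)/(6x + 1) − (3/2)| < (9/4)/x < eps.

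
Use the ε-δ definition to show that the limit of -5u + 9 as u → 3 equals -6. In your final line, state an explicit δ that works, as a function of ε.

δ = ε/5

Let ε > 0 be given. We need δ > 0 so that 0 < |u − 3| < δ implies |(-5u + 9) + 6| < ε.
|(-5u + 9) + 6| = |-5u + 15| = 5|u − 3|.
Thus it suffices that |u − 3| < ε/5.
Choosing δ = ε/5 gives |(-5u + 9) + 6| = 5|u − 3| < ε whenever |u − 3| < δ.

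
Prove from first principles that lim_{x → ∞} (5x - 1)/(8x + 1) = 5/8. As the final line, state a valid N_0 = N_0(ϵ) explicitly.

N_0 = (13/64)/ϵ

Fix ϵ > 0. We seek N_0 > 0 such that x > N_0 implies |(5x - 1)/(8x + 1) − (5/8)| < ϵ.
(5x - 1)/(8x + 1) − (5/8) = (8(5x - 1) − 5(8x + 1)) / (8(8x + 1)) = -13/(8(8x + 1)).
For x > 0 we have 8x + 1 > 8x, so |(5x - 1)/(8x + 1) − (5/8)| = 13/(8(8x + 1)) < 13/(8·8x) = (13/64)/x.
Thus |(5x - 1)/(8x + 1) − (5/8)| < ϵ whenever x > (13/64)/ϵ.
Take N_0 = (13/64)/ϵ. If x > N_0 then |(5x - 1)/(8x + 1) − (5/8)| < (13/64)/x < ϵ.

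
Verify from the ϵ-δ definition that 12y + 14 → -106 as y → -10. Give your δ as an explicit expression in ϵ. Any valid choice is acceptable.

δ = ϵ/12

Suppose ϵ > 0. We need δ > 0 so that 0 < |y + 10| < δ implies |(12y + 14) + 106| < ϵ.
Since (12y + 14) + 106 = 12(y + 10), we have |(12y + 14) + 106| = 12|y + 10|.
Thus it suffices that |y + 10| < ϵ/12.
Take δ = ϵ/12. If 0 < |y + 10| < δ then |(12y + 14) + 106| = 12|y + 10| < 12·(ϵ/12) = ϵ.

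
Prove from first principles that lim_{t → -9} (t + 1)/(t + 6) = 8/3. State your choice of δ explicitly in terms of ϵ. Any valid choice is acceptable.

Let ϵ > 0 be given. We want δ > 0 with 0 < |t + 9| < δ ⇒ |(t + 1)/(t + 6) − (8/3)| < ϵ.
Combining over a common denominator, (t + 1)/(t + 6) − (8/3) = [(t + 1)·(-3) − (-8)·(t + 6)] / [(-3)·(t + 6)] = 5(t + 9) / ((-3)(t + 6)).
So |(t + 1)/(t + 6) − (8/3)| = 5|t + 9| / (3·|t + 6|).
Require δ ≤ 3/2, so |t + 6| ≥ |-3| − |t + 9| > 3 − 3/2 = 3/2.
Hence |(t + 1)/(t + 6) − (8/3)| < 5|t + 9|/(3·(3/2)) = (10/9)|t + 9|, which is < ϵ once |t + 9| < (9/10)ϵ.
Take δ = min(3/2, (9/10)ϵ). Then 0 < |t + 9| < δ forces both bounds, so |(t + 1)/(t + 6) − (8/3)| < ϵ.

δ = min(3/2, (9/10)ϵ)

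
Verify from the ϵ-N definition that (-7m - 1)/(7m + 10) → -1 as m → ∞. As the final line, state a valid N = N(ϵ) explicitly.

Let ϵ > 0 be given. For m ≥ 1, |(-7m - 1)/(7m + 10) + 1| = |63|/(7(7m + 10)) = 63/(7(7m + 10)).
Since 7m + 10 ≥ 7m for m ≥ 1, this is ≤ 63/(7·7m) = (9/7)/m.
So |(-7m - 1)/(7m + 10) + 1| < ϵ whenever m > (9/7)/ϵ.
Take N = (9/7)/ϵ. If m > N then |(-7m - 1)/(7m + 10) + 1| ≤ (9/7)/m < ϵ.

N = (9/7)/ϵ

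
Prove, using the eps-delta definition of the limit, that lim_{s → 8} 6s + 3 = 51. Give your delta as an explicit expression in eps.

delta = eps/6

Let eps > 0. We need delta > 0 so that 0 < |s − 8| < delta implies |(6s + 3) − 51| < eps.
Since (6s + 3) − 51 = 6(s − 8), we have |(6s + 3) − 51| = 6|s − 8|.
So 6|s − 8| < eps exactly when |s − 8| < eps/6.
Choosing delta = eps/6 gives |(6s + 3) − 51| = 6|s − 8| < eps whenever |s − 8| < delta.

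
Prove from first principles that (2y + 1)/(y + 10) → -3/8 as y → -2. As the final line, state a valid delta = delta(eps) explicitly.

Let eps > 0 be given. We want delta > 0 with 0 < |y + 2| < delta ⇒ |(2y + 1)/(y + 10) + 3/8| < eps.
Combining over a common denominator, (2y + 1)/(y + 10) + 3/8 = [(2y + 1)·8 − (-3)·(y + 10)] / [8·(y + 10)] = 19(y + 2) / (8(y + 10)).
So |(2y + 1)/(y + 10) + 3/8| = 19|y + 2| / (8·|y + 10|).
Restrict delta ≤ 4. Then |y + 2| < 4 gives |y + 10| = |(y + 2) + 8| ≥ 8 − 4 = 4.
Hence |(2y + 1)/(y + 10) + 3/8| < 19|y + 2|/(8·4) = (19/32)|y + 2|, which is < eps once |y + 2| < (32/19)eps.
Take delta = min(4, (32/19)eps). Then 0 < |y + 2| < delta forces both bounds, so |(2y + 1)/(y + 10) + 3/8| < eps.

delta = min(4, (32/19)eps)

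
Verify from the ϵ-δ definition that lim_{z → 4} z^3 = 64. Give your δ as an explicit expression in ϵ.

δ = min(1, ϵ/61)

Let ϵ > 0. We seek δ > 0 with 0 < |z − 4| < δ ⇒ |z^3 − 64| < ϵ.
Factor: z^3 − 64 = (z − 4)(z^2 + 4z + 16), so |z^3 − 64| = |z − 4|·|z^2 + 4z + 16|.
Impose δ ≤ 1 so that |z| < 5; then |z^2 + 4z + 16| ≤ 61.
Hence |z^3 − 64| ≤ 61|z − 4|, which is < ϵ once |z − 4| < ϵ/61.
Take δ = min(1, ϵ/61). If 0 < |z − 4| < δ then both bounds hold and |z^3 − 64| ≤ 61|z − 4| < 61·(ϵ/61) = ϵ.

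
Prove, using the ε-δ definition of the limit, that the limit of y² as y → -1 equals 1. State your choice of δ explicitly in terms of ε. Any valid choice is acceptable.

Fix ε > 0. We seek δ > 0 with 0 < |y + 1| < δ ⇒ |y² − 1| < ε.
Factor: y² − 1 = (y + 1)(y - 1), so |y² − 1| = |y + 1|·|y - 1|.
Impose δ ≤ 1 so that |y| < 2; then |y - 1| ≤ 3.
Hence |y² − 1| ≤ 3|y + 1|, which is < ε once |y + 1| < ε/3.
Take δ = min(1, ε/3). If 0 < |y + 1| < δ then both bounds hold and |y² − 1| ≤ 3|y + 1| < 3·(ε/3) = ε.

δ = min(1, ε/3)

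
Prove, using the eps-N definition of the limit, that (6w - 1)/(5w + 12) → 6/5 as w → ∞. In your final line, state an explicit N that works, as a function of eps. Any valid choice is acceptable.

N = (77/25)/eps

Let eps > 0 be given. We seek N > 0 such that w > N implies |(6w - 1)/(5w + 12) − (6/5)| < eps.
(6w - 1)/(5w + 12) − (6/5) = (5(6w - 1) − 6(5w + 12)) / (5(5w + 12)) = -77/(5(5w + 12)).
For w > 0 we have 5w + 12 > 5w, so |(6w - 1)/(5w + 12) − (6/5)| = 77/(5(5w + 12)) < 77/(5·5w) = (77/25)/w.
Thus |(6w - 1)/(5w + 12) − (6/5)| < eps whenever w > (77/25)/eps.
Take N = (77/25)/eps. If w > N then |(6w - 1)/(5w + 12) − (6/5)| < (77/25)/w < eps.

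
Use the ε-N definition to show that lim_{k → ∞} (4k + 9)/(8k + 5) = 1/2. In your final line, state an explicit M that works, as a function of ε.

M = (13/16)/ε

Let ε > 0. For k ≥ 1, |(4k + 9)/(8k + 5) − (1/2)| = |52|/(8(8k + 5)) = 52/(8(8k + 5)).
Since 8k + 5 ≥ 8k for k ≥ 1, this is ≤ 52/(8·8k) = (13/16)/k.
So |(4k + 9)/(8k + 5) − (1/2)| < ε whenever k > (13/16)/ε.
Take M = (13/16)/ε. If k > M then |(4k + 9)/(8k + 5) − (1/2)| ≤ (13/16)/k < ε.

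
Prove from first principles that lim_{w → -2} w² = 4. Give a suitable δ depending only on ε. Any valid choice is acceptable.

δ = min(1, ε/5)

Let ε > 0 be given. We seek δ > 0 with 0 < |w + 2| < δ ⇒ |w² − 4| < ε.
Factor: w² − 4 = (w + 2)(w - 2), so |w² − 4| = |w + 2|·|w - 2|.
Impose δ ≤ 1 so that |w| < 3; then |w - 2| ≤ 5.
Hence |w² − 4| ≤ 5|w + 2|, which is < ε once |w + 2| < ε/5.
Take δ = min(1, ε/5). If 0 < |w + 2| < δ then both bounds hold and |w² − 4| ≤ 5|w + 2| < 5·(ε/5) = ε.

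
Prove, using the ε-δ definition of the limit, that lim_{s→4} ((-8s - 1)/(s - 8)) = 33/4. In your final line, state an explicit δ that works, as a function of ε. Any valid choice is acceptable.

Suppose ε > 0. We want δ > 0 with 0 < |s − 4| < δ ⇒ |(-8s - 1)/(s - 8) − (33/4)| < ε.
Combining over a common denominator, (-8s - 1)/(s - 8) − (33/4) = [(-8s - 1)·(-4) − (-33)·(s - 8)] / [(-4)·(s - 8)] = 65(s − 4) / ((-4)(s - 8)).
So |(-8s - 1)/(s - 8) − (33/4)| = 65|s − 4| / (4·|s − 8|).
Restrict δ ≤ 2. Then |s − 4| < 2 gives |s − 8| = |(s − 4) + (-4)| ≥ 4 − 2 = 2.
Hence |(-8s - 1)/(s - 8) − (33/4)| < 65|s − 4|/(4·2) = (65/8)|s − 4|, which is < ε once |s − 4| < (8/65)ε.
Take δ = min(2, (8/65)ε). Then 0 < |s − 4| < δ forces both bounds, so |(-8s - 1)/(s - 8) − (33/4)| < ε.

δ = min(2, (8/65)ε)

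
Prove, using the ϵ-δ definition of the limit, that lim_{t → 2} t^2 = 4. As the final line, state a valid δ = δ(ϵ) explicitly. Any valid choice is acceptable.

Let ϵ > 0. We seek δ > 0 with 0 < |t − 2| < δ ⇒ |t^2 − 4| < ϵ.
Factor: t^2 − 4 = (t − 2)(t + 2), so |t^2 − 4| = |t − 2|·|t + 2|.
Restrict δ ≤ 1. Then |t − 2| < 1 gives |t| < 3, so by the triangle inequality |t + 2| ≤ 3 + 2 = 5.
Hence |t^2 − 4| ≤ 5|t − 2|, which is < ϵ once |t − 2| < ϵ/5.
Take δ = min(1, ϵ/5). If 0 < |t − 2| < δ then both bounds hold and |t^2 − 4| ≤ 5|t − 2| < 5·(ϵ/5) = ϵ.

δ = min(1, ϵ/5)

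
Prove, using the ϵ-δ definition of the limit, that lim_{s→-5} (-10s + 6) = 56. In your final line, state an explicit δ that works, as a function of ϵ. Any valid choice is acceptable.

Fix ϵ > 0. We need δ > 0 so that 0 < |s + 5| < δ implies |(-10s + 6) − 56| < ϵ.
Since (-10s + 6) − 56 = -10(s + 5), we have |(-10s + 6) − 56| = 10|s + 5|.
Thus it suffices that |s + 5| < ϵ/10.
Take δ = ϵ/10. If 0 < |s + 5| < δ then |(-10s + 6) − 56| = 10|s + 5| < 10·(ϵ/10) = ϵ.

δ = ϵ/10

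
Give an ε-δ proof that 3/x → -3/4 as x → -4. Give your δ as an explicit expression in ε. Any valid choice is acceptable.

Fix ε > 0. We seek δ > 0 such that 0 < |x + 4| < δ implies |3/x + 3/4| < ε.
|3/x + 3/4| = 3·|-4 − x|/(4·|x|) = 3|x + 4|/(4|x|).
Require δ ≤ 2 so that |x| > 4 − 2 = 2, hence 4|x| > 8.
Then |3/x + 3/4| < 3|x + 4|/8, which is < ε when |x + 4| < (8/3)ε.
Take δ = min(2, (8/3)ε). Then 0 < |x + 4| < δ gives both |x + 4| < 2 and |x + 4| < (8/3)ε, so |3/x + 3/4| < ε.

δ = min(2, (8/3)ε)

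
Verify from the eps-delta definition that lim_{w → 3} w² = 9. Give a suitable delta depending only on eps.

delta = min(1, eps/7)

Let eps > 0 be given. We seek delta > 0 with 0 < |w − 3| < delta ⇒ |w² − 9| < eps.
Factor: w² − 9 = (w − 3)(w + 3), so |w² − 9| = |w − 3|·|w + 3|.
Impose delta ≤ 1 so that |w| < 4; then |w + 3| ≤ 7.
Hence |w² − 9| ≤ 7|w − 3|, which is < eps once |w − 3| < eps/7.
Take delta = min(1, eps/7). If 0 < |w − 3| < delta then both bounds hold and |w² − 9| ≤ 7|w − 3| < 7·(eps/7) = eps.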